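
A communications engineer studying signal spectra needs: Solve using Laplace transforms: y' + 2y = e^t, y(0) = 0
Take L: sY - 0+2Y=1/(s-1)
Y(s+2)=1/(s-1)+0
Y=1/((s-1)(s+2))+0/(s+2)
Partial fractions: 1/((s-1)(s+2))=(1/3)/(s-1) - (1/3)/(s+2)
So Y=(1/3)/(s-1) - (1/3)/(s+2)
Inverse Laplace transform (L^(-1){1/(s-1)}=e^t, L^(-1){1/(s+2)}=e^(-2t)):

Answer: y(t)=(1/3)·e^t - (1/3)·e^(-2t)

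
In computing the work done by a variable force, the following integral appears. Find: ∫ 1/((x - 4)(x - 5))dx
Partial fractions: 1/((x-4)(x-5)) = A/(x-4) + B/(x-5)
A = -1, B = 1
∫ [-1· 1/(x-4) + 1· 1/(x-5)] dx
= (1)[ln|x-5| - ln|x-4|] + C

Answer: ln|(x-5)/(x-4)| + C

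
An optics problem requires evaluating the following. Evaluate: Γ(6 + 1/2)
Γ(n+1/2) = (2n)!√π/(4^n·n!)
= 479001600√π/(4096·720) = (10395/64)·√π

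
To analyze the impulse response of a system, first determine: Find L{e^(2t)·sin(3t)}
First shifting: L{e^(at)f(t)}=F(s-a)
L{sin(3t)}=3/(s² + 9)
Shift: 3/((s-2)² + 9)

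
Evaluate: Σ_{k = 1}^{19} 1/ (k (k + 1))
Partial fractions: 1/(k(k + 1))=1/k - 1/(k + 1)
Telescoping sum: 1(1 - 1/20)=1·19/20

Answer: 19/20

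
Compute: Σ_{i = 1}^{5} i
Using formula: Σ i^1 = n(n + 1)/2 = 5·6/2 = 15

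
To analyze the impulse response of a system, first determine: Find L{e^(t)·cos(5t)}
First shifting: L{e^(at)f(t)}=F(s-a)
L{cos(5t)}=s/(s²+25)
Shift: (s-1)/((s-1)²+25)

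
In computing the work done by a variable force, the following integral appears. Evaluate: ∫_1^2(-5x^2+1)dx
Step 1: Find antiderivative F(x)=(-5/3)x^3 + x
Step 2: F(2) - F(1)=-34/3 - (-2/3)=-32/3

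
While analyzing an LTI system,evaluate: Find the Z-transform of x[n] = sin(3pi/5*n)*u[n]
Z{sin(w0*n)*u[n]} = z*sin(w0)/(z^2 - 2z*cos(w0) + 1)
With w0 = 3pi/5: X(z) = z*sin(3pi/5)/(z^2 - 2z*cos(3pi/5) + 1)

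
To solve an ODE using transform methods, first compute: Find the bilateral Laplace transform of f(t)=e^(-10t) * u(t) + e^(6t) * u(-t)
For e^(-10t) * u(t): L=1/(s+10), Re(s) > -10
For e^(6t) * u(-t): L=-1/(s-6), Re(s) < 6
Combined: F(s)=1/(s+10)-1/(s-6), -10 < Re(s) < 6

Answer: 1/(s+10)-1/(s-6), ROC: -10 < Re(s) < 6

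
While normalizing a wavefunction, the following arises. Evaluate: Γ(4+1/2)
Γ(n+1/2) = (2n)!√π/(4^n·n!)
= 40320√π/(256·24) = (105/16)·√π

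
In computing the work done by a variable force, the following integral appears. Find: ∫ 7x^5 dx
Using power rule: ∫ 7x^5 dx=7/6 x^6 + C=(7/6)x^6 + C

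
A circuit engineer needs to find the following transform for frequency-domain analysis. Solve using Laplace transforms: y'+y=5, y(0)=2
Take L of both sides: sY(s) - 2 + Y(s)=5/s
Y(s)(s + 1)=5/s + 2
Y(s)=5/(s(s + 1)) + 2/(s + 1)
Partial fractions: 5/(s(s + 1))=5/s - 5/(s + 1)
So Y(s)=5/s - 3/(s + 1)
Inverse transform (L^(-1){1/s}=1, L^(-1){1/(s + 1)}=e^(-t)):

Answer: y(t)=5 - 3·e^(-t)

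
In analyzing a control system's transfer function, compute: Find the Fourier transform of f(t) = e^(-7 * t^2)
The Fourier transform of a Gaussian e^(-a * t^2) is sqrt(pi/a) * e^(-omega^2/(4a)).
With a=7: F(omega)=sqrt(pi/7) * e^(-omega^2/28)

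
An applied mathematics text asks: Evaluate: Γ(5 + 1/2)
Γ(n + 1/2) = (2n)!√π/(4^n·n!)
= 3628800√π/(1024·120) = (945/32)·√π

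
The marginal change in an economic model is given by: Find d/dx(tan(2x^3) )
Chain rule: d/dx[tan(u)]=sec²(u)·u' where u=2x^3
u'=6x^2

Answer: 6x^2·sec²(2x^3)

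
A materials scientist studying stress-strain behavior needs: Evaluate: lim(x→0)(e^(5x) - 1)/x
L'Hôpital (0/0): lim 5e^(5x)/1 = 5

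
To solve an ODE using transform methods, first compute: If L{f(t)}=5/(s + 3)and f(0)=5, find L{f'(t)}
L{f'(t)} = s·F(s) - f(0) = 5s/(s + 3) - 5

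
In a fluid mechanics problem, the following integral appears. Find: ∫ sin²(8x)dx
Using identity sin²(u) = (1 - cos(2u))/2:
∫ (1 - cos(16x))/2 dx = x/2 - sin(16x)/32 + C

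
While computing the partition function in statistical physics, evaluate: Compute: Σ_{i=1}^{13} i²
Using formula: Σ i^2=n(n+1)(2n+1)/6=13·14·27/6=819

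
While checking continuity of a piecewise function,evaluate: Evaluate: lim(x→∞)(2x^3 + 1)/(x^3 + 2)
Divide numerator and denominator by x^3:
lim (2 + 1/x^3)/(1 + 2/x^3) = 2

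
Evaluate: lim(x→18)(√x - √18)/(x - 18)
Multiply by conjugate (√x + √18)/(√x + √18):
=(x - 18)/((x - 18)(√x + √18))=1/(√x + √18)
As x → 18: 1/(2√18)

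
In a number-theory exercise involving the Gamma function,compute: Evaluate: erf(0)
erf(0)=0 (error function is odd and erf(0)=0 by definition)

Answer: 0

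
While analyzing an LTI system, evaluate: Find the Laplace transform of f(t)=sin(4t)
L{sin(wt)}=w/(s² + w²)
L{sin(4t)}=4/(s² + 16)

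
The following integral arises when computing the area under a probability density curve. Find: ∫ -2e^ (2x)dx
Since d/dx[e^(2x)]=2e^(2x), we get -1 e^(2x) + C

Answer: -e^(2x) + C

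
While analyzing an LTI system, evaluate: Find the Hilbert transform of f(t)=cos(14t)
The Hilbert transform shifts each frequency component by -pi/2.
H{cos(wt)} = sin(wt)
With w = 14: H{cos(14t)} = sin(14t)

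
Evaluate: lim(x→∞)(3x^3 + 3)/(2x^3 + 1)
Divide numerator and denominator by x^3:
lim (3+3/x^3)/(2+1/x^3)=3/2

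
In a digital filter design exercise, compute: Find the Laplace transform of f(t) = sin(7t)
L{sin(wt)} = w/(s²+w²)
L{sin(7t)} = 7/(s²+49)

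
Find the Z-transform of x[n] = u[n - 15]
Using the time-shift property: Z{u[n-15]} = z^(-15) * z/(z-1)
= z^(-14)/(z-1)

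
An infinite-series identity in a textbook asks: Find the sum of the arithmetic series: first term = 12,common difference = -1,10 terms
Last term: a_n=12+(10-1)·-1=3
Sum=n(a_1+a_n)/2=10(12+3)/2=75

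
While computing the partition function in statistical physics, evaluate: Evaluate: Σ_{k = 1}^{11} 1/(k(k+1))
Partial fractions: 1/(k(k + 1))=1/k - 1/(k + 1)
Telescoping sum: 1(1 - 1/12)=1·11/12

Answer: 11/12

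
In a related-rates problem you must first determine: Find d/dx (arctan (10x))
d/dx[arctan(u)]=u'/(1+u²), u=10x, u'=10

Answer: 10/(1+100x²)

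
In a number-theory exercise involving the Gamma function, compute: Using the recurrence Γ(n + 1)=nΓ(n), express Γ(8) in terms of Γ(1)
Γ(8) = 7Γ(7) = 7·6Γ(6) = ... = 7!·Γ(1) = 5040·Γ(1)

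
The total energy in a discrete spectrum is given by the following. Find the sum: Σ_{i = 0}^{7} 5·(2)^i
Geometric series: S=a(1 - r^n)/(1 - r)
a=5, r=2, n=8
S=5(1 - 256)/-1=1275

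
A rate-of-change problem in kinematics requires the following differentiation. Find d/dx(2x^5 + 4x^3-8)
Power rule: d/dx(ax^n)=n·a·x^(n-1)
Term by term: 10·x^4 + 12·x^2

Answer: 10x^4 + 12x^2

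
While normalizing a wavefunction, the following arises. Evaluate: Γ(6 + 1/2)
Γ(n+1/2) = (2n)!√π/(4^n·n!)
= 479001600√π/(4096·720) = (10395/64)·√π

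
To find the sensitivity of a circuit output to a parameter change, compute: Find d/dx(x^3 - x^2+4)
Power rule: d/dx(ax^n)=n·a·x^(n-1)
Term by term: 3·x^2-2·x

Answer: 3x^2-2x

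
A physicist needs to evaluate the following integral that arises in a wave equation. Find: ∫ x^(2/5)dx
Power rule: ∫ x^(2/5) dx=x^(7/5)/(7/5) + C

Answer: (5/7)·x^(7/5) + C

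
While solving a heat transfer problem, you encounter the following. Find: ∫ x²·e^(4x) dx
Integration by parts twice:
First: u=x², dv=e^(4x) dx => x²e^(4x)/4 - (2/4)∫ xe^(4x) dx
Second (∫ xe^(4x) dx): xe^(4x)/4 - e^(4x)/16
Combining: e^(4x)(x²/4-2x/16+2/64)+C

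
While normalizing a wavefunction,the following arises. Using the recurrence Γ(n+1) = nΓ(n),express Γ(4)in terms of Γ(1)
Γ(4)=3Γ(3)=3·2Γ(2)=...=3!·Γ(1)=6·Γ(1)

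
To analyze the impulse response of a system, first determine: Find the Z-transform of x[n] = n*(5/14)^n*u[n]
Using the property Z{n * a^n * u[n]}=az/(z-a)^2
With a=5/14: X(z)=(5/14)z/(z - 5/14)^2, |z| > 5/14

Answer: (5/14)z/(z - 5/14)^2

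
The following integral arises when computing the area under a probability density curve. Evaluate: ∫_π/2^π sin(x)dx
Antiderivative: -cos(x)
Evaluate at bounds: [-cos(1·π)/1] - [-cos(1·π/2)/1]
=(-(-1)+(0))/1=1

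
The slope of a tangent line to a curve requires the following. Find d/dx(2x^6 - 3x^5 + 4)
Power rule: d/dx(ax^n) = n·a·x^(n-1)
Term by term: 12·x^5 - 15·x^4

Answer: 12x^5 - 15x^4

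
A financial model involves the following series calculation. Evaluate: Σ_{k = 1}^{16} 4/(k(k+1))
Partial fractions: 4/(k(k+1)) = 4/k - 4/(k+1)
Telescoping sum: 4(1-1/17) = 4·16/17

Answer: 64/17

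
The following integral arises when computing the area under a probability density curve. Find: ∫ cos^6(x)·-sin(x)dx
Let u=cos(x), du=-sin(x) dx
∫ u^6 du=u^7/7+C

Answer: cos^7(x)/7+C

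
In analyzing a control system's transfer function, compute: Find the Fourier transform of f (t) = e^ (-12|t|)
Using the standard pair: F{e^(-a|t|)}=2a/(a^2+omega^2)
With a=12: F(omega)=24/(144+omega^2)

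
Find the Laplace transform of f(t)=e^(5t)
L{e^(at)} = 1/(s-a)
L{e^(5t)} = 1/(s-5)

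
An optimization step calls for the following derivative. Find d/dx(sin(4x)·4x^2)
Product rule: (fg)'=f'g+fg'
f=sin(4x), f'=4·cos(4x)
g=4x^2, g'=8x

Answer: 16·cos(4x)·x^2+8·sin(4x)·x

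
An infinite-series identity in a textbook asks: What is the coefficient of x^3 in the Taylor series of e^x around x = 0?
Taylor series of e^x=Σ x^n/n!
Coefficient of x^3=1/3!=1/6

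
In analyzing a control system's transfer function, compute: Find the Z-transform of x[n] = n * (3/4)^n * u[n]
Using the property Z{n*a^n*u[n]}=az/(z-a)^2
With a=3/4: X(z)=(3/4)z/(z - 3/4)^2, |z| > 3/4

Answer: (3/4)z/(z - 3/4)^2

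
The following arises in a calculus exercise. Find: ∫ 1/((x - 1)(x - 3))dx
Partial fractions: 1/((x-1)(x-3))=A/(x-1) + B/(x-3)
A=-1/2, B=1/2
∫ [-1/2· 1/(x-1) + 1/2· 1/(x-3)] dx
=(1/2)[ln|x-3| - ln|x-1|] + C

Answer: (1/2)·ln|(x-3)/(x-1)| + C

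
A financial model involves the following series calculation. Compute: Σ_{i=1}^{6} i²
Using formula: Σ i^2=n(n+1)(2n+1)/6=6·7·13/6=91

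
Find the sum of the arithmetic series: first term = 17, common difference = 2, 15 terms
Last term: a_n = 17 + (15 - 1)·2 = 45
Sum = n(a_1 + a_n)/2 = 15(17 + 45)/2 = 465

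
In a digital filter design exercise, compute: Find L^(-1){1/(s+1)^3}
L^(-1){1/(s-a)^n}=t^(n-1)·e^(at)/(n-1)!
Here a=-1, n=3: t^2·e^(-t)/2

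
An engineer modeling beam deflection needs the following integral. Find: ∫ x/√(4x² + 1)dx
Let u=4x²+1, du=8x dx
∫ (1/8)·u^(-1/2) du=√u/4+C

Answer: √(4x²+1)/4+C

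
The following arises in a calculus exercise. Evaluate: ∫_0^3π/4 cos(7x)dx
Antiderivative: sin(7x)/7
Evaluate at bounds: [sin(7·3π/4)/7] - [sin(7·0)/7]
= ((-√2/2) - (0))/7 = -√2/14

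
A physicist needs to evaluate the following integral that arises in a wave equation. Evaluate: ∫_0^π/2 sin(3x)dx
Antiderivative: -cos(3x)/3
Evaluate at bounds: [-cos(3·π/2)/3] - [-cos(3·0)/3]
=(-(0)+(1))/3=1/3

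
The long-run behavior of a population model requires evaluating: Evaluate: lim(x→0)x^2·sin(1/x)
Squeeze theorem: -|x^2| ≤ x^2·sin(1/x) ≤ |x^2|
Since x^2 → 0 as x → 0, by squeeze theorem the limit is 0

Answer: 0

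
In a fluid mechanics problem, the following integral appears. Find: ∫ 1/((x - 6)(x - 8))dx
Partial fractions: 1/((x-6)(x-8)) = A/(x-6) + B/(x-8)
A = -1/2, B = 1/2
∫ [-1/2· 1/(x-6) + 1/2· 1/(x-8)] dx
= (1/2)[ln|x-8| - ln|x-6|] + C

Answer: (1/2)·ln|(x-8)/(x-6)| + C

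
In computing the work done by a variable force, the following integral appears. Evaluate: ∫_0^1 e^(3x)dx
Antiderivative: (1/3)e^(3x)
Evaluate: (1/3)(e^3-1)

Answer: (e^3-1)/3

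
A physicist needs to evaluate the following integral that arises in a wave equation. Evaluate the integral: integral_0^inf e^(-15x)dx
integral_0^inf e^(-15x) dx=[-1/15*e^(-15x)]_0^inf
=0 - (-1/15)=1/15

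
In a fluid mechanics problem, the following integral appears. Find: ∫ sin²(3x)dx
Using identity sin²(u) = (1 - cos(2u))/2:
∫ (1 - cos(6x))/2 dx = x/2 - sin(6x)/12+C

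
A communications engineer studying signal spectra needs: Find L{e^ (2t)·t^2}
First shifting: L{e^(at)f(t)} = F(s-a)
L{t^2} = 2/s^3
Shift s → s-2: 2/(s-2)^3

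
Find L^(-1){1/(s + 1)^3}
L^(-1){1/(s-a)^n}=t^(n-1)·e^(at)/(n-1)!
Here a=-1, n=3: t^2·e^(-t)/2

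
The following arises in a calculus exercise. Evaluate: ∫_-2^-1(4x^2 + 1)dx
Step 1: Find antiderivative F(x) = (4/3)x^3+x
Step 2: F(-1) - F(-2) = -7/3 - (-38/3) = 31/3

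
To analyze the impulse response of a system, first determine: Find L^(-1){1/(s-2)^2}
L^(-1){1/(s-a)^n}=t^(n-1)·e^(at)/(n-1)!
Here a=2, n=2: t^1·e^(2t)/1

Answer: t·e^(2t)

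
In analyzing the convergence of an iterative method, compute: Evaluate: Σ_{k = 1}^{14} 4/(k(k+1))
Partial fractions: 4/(k(k + 1)) = 4/k - 4/(k + 1)
Telescoping sum: 4(1 - 1/15) = 4·14/15

Answer: 56/15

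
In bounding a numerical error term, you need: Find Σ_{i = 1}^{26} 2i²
=2·n(n + 1)(2n + 1)/6=2·26·27·53/6=12402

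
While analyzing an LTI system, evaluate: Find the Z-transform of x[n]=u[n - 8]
Using the time-shift property: Z{u[n-8]} = z^(-8) * z/(z-1)
= z^(-7)/(z-1)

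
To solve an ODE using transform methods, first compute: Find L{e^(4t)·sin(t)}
First shifting: L{e^(at)f(t)}=F(s-a)
L{sin(t)}=1/(s² + 1)
Shift: 1/((s-4)² + 1)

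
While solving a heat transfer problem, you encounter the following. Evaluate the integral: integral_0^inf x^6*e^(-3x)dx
This is a Gamma integral. Substitute u=3x (du=3 dx):
integral_0^inf x^6 * e^(-3x) dx=(1/3^7) integral_0^inf u^6 * e^(-u) du
=Gamma(7)/3^7=6!/3^7=720/2187

Answer: 80/243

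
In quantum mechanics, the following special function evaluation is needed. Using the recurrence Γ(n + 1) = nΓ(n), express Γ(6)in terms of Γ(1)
Γ(6) = 5Γ(5) = 5·4Γ(4) = ... = 5!·Γ(1) = 120·Γ(1)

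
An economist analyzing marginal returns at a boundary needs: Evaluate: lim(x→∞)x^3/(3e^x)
Apply L'Hôpital 3 times (∞/∞ each time):
Eventually get 3!/(3e^x) → 0

Answer: 0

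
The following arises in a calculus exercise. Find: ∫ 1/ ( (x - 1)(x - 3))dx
Partial fractions: 1/((x-1)(x-3)) = A/(x-1) + B/(x-3)
A = -1/2, B = 1/2
∫ [-1/2· 1/(x-1) + 1/2· 1/(x-3)] dx
= (1/2)[ln|x-3| - ln|x-1|] + C

Answer: (1/2)·ln|(x-3)/(x-1)| + C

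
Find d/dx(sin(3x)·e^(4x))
Product rule: (fg)'=f'g + fg'
f=sin(3x), f'=3·cos(3x)
g=e^(4x), g'=4·e^(4x)

Answer: 3·cos(3x)·e^(4x) + 4·sin(3x)·e^(4x)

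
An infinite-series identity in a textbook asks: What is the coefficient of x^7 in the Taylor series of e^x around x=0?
Taylor series of e^x = Σ x^n/n!
Coefficient of x^7 = 1/7! = 1/5040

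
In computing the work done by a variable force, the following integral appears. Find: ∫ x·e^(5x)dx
Integration by parts: u=x, dv=e^(5x) dx
du=dx, v=e^(5x)/5
=x·e^(5x)/5 - ∫ e^(5x)/5 dx
=x·e^(5x)/5 - e^(5x)/25+C

Answer: e^(5x)(x/5-1/25)+C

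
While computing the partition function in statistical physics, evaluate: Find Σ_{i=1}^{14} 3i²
= 3·n(n + 1)(2n + 1)/6 = 3·14·15·29/6 = 3045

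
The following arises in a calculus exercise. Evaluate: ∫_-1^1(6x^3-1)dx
Step 1: Find antiderivative F(x)=(3/2)x^4 - x
Step 2: F(1) - F(-1)=1/2 - (5/2)=-2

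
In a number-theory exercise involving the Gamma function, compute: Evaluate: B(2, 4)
B(x,y)=Γ(x)Γ(y)/Γ(x + y)=(x-1)!(y-1)!/(x + y-1)!
B(2,4)=1!·3!/5!=1/20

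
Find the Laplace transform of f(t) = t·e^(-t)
L{t·e^(at)}=1/(s-a)²
L{t·e^(-t)}=1/(s+1)²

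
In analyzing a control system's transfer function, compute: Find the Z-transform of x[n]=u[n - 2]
Using the time-shift property: Z{u[n-2]}=z^(-2) * z/(z-1)
=z^(-1)/(z-1)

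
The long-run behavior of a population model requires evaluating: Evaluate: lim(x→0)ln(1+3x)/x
L'Hôpital (0/0): lim 3/(1+3x) / 1=3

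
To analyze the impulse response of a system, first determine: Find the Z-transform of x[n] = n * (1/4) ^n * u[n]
Using the property Z{n * a^n * u[n]}=az/(z-a)^2
With a=1/4: X(z)=(1/4)z/(z - 1/4)^2, |z| > 1/4

Answer: (1/4)z/(z - 1/4)^2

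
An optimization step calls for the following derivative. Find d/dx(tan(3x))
Chain rule: d/dx[tan(u)] = sec²(u)·u' where u = 3x
u' = 3

Answer: 3·sec²(3x)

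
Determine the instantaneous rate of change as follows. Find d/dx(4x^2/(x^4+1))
Quotient rule: (f/g)' = (f'g - fg')/g²
f = 4x^2, f' = 8x
g = x^4+1, g' = 4x^3

Answer: (8x·(x^4+1)-16x^5)/(x^4+1)²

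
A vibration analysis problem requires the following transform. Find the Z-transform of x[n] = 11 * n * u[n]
Z{n * u[n]} = z/(z-1)^2
By linearity: Z{11 * n * u[n]} = 11z/(z-1)^2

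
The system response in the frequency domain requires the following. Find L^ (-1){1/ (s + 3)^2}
L^(-1){1/(s-a)^n}=t^(n-1)·e^(at)/(n-1)!
Here a=-3, n=2: t^1·e^(-3t)/1

Answer: t·e^(-3t)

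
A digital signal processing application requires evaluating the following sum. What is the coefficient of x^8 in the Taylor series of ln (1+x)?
ln(1+x)=Σ (-1)^(n+1) x^n/n
Coefficient of x^8=(-1)^9/8=-1/8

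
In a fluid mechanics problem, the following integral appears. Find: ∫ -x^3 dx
Using power rule: ∫ -x^3 dx=-1/4 x^4+C=(-1/4)x^4+C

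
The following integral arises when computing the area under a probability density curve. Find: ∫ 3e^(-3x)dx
Since d/dx[e^(-3x)]=-3e^(-3x), we get -1 e^(-3x)+C

Answer: -e^(-3x)+C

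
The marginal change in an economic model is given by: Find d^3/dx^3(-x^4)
Apply power rule 3 times:
d^1: -4x^3
d^2: -12x^2
d^3: -24x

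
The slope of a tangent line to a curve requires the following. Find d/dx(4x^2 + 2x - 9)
Power rule: d/dx(ax^n) = n·a·x^(n-1)
Term by term: 8·x + 2

Answer: 8x + 2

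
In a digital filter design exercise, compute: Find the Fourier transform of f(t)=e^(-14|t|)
Using the standard pair: F{e^(-a|t|)} = 2a/(a^2+omega^2)
With a = 14: F(omega) = 28/(196+omega^2)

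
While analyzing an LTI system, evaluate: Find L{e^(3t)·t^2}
First shifting: L{e^(at)f(t)}=F(s-a)
L{t^2}=2/s^3
Shift s → s-3: 2/(s-3)^3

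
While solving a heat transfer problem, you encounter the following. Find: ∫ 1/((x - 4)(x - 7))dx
Partial fractions: 1/((x-4)(x-7))=A/(x-4) + B/(x-7)
A=-1/3, B=1/3
∫ [-1/3· 1/(x-4) + 1/3· 1/(x-7)] dx
=(1/3)[ln|x-7| - ln|x-4|] + C

Answer: (1/3)·ln|(x-7)/(x-4)| + C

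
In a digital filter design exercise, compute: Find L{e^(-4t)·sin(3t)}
First shifting: L{e^(at)f(t)}=F(s-a)
L{sin(3t)}=3/(s² + 9)
Shift: 3/((s + 4)² + 9)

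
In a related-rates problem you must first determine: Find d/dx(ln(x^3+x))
Chain rule: d/dx[ln(u)]=u'/u where u=x^3+x
u'=3x^2+1

Answer: (3x^2+1)/(x^3+x)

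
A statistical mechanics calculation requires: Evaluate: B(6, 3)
B(x,y)=Γ(x)Γ(y)/Γ(x+y)=(x-1)!(y-1)!/(x+y-1)!
B(6,3)=5!·2!/8!=1/168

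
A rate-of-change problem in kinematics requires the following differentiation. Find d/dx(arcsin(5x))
d/dx[arcsin(u)]=u'/√(1-u²), u=5x, u'=5

Answer: 5/√(1-25x²)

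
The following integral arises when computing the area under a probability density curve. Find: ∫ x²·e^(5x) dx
Integration by parts twice:
First: u = x², dv = e^(5x) dx => x²e^(5x)/5 - (2/5)∫ xe^(5x) dx
Second (∫ xe^(5x) dx): xe^(5x)/5 - e^(5x)/25
Combining: e^(5x)(x²/5-2x/25+2/125)+C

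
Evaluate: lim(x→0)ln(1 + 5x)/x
L'Hôpital (0/0): lim 5/(1 + 5x) / 1=5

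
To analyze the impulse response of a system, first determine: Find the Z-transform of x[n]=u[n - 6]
Using the time-shift property: Z{u[n-6]}=z^(-6) * z/(z-1)
=z^(-5)/(z-1)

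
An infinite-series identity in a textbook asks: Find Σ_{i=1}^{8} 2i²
= 2·n(n+1)(2n+1)/6 = 2·8·9·17/6 = 408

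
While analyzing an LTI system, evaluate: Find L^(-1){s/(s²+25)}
L^(-1){s/(s² + w²)}=cos(wt)
Here w=5

Answer: cos(5t)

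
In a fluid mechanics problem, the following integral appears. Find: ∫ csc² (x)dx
Since d/dx[-cot(x)]=csc²(x), integral=-cot(x)+C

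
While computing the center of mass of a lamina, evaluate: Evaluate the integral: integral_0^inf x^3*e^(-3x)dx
This is a Gamma integral. Substitute u = 3x (du = 3 dx):
integral_0^inf x^3*e^(-3x) dx = (1/3^4) integral_0^inf u^3*e^(-u) du
= Gamma(4)/3^4 = 3!/3^4 = 6/81

Answer: 2/27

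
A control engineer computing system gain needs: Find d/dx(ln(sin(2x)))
Chain rule: d/dx[ln(u)] = u'/u where u = sin(2x)
u' = 2cos(2x)

Answer: (2cos(2x))/(sin(2x))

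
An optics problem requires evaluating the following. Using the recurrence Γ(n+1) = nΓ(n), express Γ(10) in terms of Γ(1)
Γ(10) = 9Γ(9) = 9·8Γ(8) = ... = 9!·Γ(1) = 362880·Γ(1)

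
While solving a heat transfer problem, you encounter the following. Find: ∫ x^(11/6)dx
Power rule: ∫ x^(11/6) dx = x^(17/6)/(17/6)+C

Answer: (6/17)·x^(17/6)+C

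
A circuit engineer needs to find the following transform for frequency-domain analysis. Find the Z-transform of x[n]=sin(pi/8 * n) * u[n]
Z{sin(w0 * n) * u[n]} = z * sin(w0)/(z^2-2z * cos(w0)+1)
With w0 = pi/8: X(z) = z * sin(pi/8)/(z^2-2z * cos(pi/8)+1)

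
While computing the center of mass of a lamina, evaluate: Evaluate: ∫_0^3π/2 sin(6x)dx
Antiderivative: -cos(6x)/6
Evaluate at bounds: [-cos(6·3π/2)/6] - [-cos(6·0)/6]
=(-(-1) + (1))/6=1/3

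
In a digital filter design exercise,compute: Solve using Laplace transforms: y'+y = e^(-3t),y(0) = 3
Take L: sY - 3+Y=1/(s+3)
Y(s+1)=1/(s+3)+3
Y=1/((s+3)(s+1))+3/(s+1)
Partial fractions: 1/((s+3)(s+1))=-(1/2)/(s+3)+(1/2)/(s+1)
So Y=-(1/2)/(s+3)+(7/2)/(s+1)
Inverse Laplace transform (L^(-1){1/(s+3)}=e^(-3t), L^(-1){1/(s+1)}=e^(-t)):

Answer: y(t)=(-1/2)·e^(-3t)+(7/2)·e^(-t)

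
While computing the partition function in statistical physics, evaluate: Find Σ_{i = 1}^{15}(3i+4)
= 3·Σ i+4·15 = 3·120+60 = 420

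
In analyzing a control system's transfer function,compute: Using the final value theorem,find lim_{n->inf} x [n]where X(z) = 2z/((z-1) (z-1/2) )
Final value theorem: lim x[n]=lim_{z->1} (z-1)*X(z)
(z-1)*X(z)=2z/(z-1/2)
As z->1: 2/(1-1/2)=2/(1/2)=4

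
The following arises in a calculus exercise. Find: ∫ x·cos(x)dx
By parts: u = x, dv = cos(x) dx
du = dx, v = sin(x)
= x·sin(x)+cos(x)+C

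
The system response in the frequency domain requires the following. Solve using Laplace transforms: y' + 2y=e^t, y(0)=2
Take L: sY - 2+2Y=1/(s-1)
Y(s+2)=1/(s-1)+2
Y=1/((s-1)(s+2))+2/(s+2)
Partial fractions: 1/((s-1)(s+2))=(1/3)/(s-1) - (1/3)/(s+2)
So Y=(1/3)/(s-1)+(5/3)/(s+2)
Inverse Laplace transform (L^(-1){1/(s-1)}=e^t, L^(-1){1/(s+2)}=e^(-2t)):

Answer: y(t)=(1/3)·e^t+(5/3)·e^(-2t)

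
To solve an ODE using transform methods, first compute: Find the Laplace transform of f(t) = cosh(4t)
L{cosh(at)}=s/(s²-a²)
L{cosh(4t)}=s/(s²-16)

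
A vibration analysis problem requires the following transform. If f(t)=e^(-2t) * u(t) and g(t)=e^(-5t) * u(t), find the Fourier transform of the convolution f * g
By the convolution theorem: F{f * g}=F(omega) * G(omega)
F(omega)=1/(2 + j * omega), G(omega)=1/(5 + j * omega)
F{f * g}=1/((2 + j * omega)(5 + j * omega))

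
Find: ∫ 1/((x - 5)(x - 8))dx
Partial fractions: 1/((x-5)(x-8)) = A/(x-5) + B/(x-8)
A = -1/3, B = 1/3
∫ [-1/3· 1/(x-5) + 1/3· 1/(x-8)] dx
= (1/3)[ln|x-8| - ln|x-5|] + C

Answer: (1/3)·ln|(x-8)/(x-5)| + C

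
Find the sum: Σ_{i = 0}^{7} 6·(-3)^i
Geometric series: S = a(1 - r^n)/(1 - r)
a = 6, r = -3, n = 8
S = 6(1 - 6561)/4 = -9840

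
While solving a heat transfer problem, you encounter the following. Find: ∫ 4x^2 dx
Using power rule: ∫ 4x^2 dx=4/3 x^3 + C=(4/3)x^3 + C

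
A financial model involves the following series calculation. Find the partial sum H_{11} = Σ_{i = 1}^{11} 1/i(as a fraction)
H_11=1+1/2+1/3+...+1/11
=83711/27720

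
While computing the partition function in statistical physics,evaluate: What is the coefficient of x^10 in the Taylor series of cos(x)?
cos(x)=Σ (-1)^k x^(2k)/(2k)!
For x^10: (-1)^5/10!=-1/3628800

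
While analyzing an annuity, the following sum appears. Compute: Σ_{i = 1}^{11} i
Using formula: Σ i^1=n(n+1)/2=11·12/2=66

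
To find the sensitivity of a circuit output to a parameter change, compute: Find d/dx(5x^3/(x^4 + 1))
Quotient rule: (f/g)'=(f'g - fg')/g²
f=5x^3, f'=15x^2
g=x^4+1, g'=4x^3

Answer: (15x^2·(x^4+1)-20x^6)/(x^4+1)²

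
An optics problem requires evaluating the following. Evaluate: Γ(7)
Γ(n)=(n-1)! for positive integers
Γ(7)=6!=720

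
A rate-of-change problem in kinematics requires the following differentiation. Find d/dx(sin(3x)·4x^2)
Product rule: (fg)' = f'g+fg'
f = sin(3x), f' = 3·cos(3x)
g = 4x^2, g' = 8x

Answer: 12·cos(3x)·x^2+8·sin(3x)·x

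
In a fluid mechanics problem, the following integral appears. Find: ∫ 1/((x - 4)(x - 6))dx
Partial fractions: 1/((x-4)(x-6))=A/(x-4) + B/(x-6)
A=-1/2, B=1/2
∫ [-1/2· 1/(x-4) + 1/2· 1/(x-6)] dx
=(1/2)[ln|x-6| - ln|x-4|] + C

Answer: (1/2)·ln|(x-6)/(x-4)| + C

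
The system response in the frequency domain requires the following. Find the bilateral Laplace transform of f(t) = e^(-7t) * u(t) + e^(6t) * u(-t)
For e^(-7t) * u(t): L=1/(s + 7), Re(s) > -7
For e^(6t) * u(-t): L=-1/(s-6), Re(s) < 6
Combined: F(s)=1/(s + 7) - 1/(s-6), -7 < Re(s) < 6

Answer: 1/(s + 7) - 1/(s-6), ROC: -7 < Re(s) < 6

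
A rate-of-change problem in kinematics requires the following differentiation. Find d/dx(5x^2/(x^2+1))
Quotient rule: (f/g)'=(f'g - fg')/g²
f=5x^2, f'=10x
g=x^2+1, g'=2x

Answer: (10x·(x^2+1)-10x^3)/(x^2+1)²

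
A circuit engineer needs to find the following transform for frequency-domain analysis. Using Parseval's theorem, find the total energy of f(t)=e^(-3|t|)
Parseval's theorem: E = integral |f(t)|^2 dt = (1/2pi) integral |F(omega)|^2 domega
E = integral_{-inf}^{inf} e^(-6|t|) dt = 2 * integral_0^inf e^(-6t) dt = 2/(2 * 3) = 1/3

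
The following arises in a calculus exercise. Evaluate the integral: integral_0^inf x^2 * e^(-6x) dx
This is a Gamma integral. Substitute u = 6x (du = 6 dx):
integral_0^inf x^2*e^(-6x) dx = (1/6^3) integral_0^inf u^2*e^(-u) du
= Gamma(3)/6^3 = 2!/6^3 = 2/216

Answer: 1/108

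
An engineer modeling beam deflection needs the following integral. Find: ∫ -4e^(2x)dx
Since d/dx[e^(2x)]=2e^(2x), we get -2 e^(2x)+C

Answer: -2e^(2x)+C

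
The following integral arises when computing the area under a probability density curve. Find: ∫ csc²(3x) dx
Since d/dx[-cot(3x)] = 3csc²(3x), integral = -cot(3x)/3 + C

Answer: (-1/3)cot(3x) + C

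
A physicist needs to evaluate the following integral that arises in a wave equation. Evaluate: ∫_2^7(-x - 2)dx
Step 1: Find antiderivative F(x)=(-1/2)x^2-2x
Step 2: F(7) - F(2)=-77/2 - (-6)=-65/2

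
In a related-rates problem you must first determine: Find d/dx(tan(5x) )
Chain rule: d/dx[tan(u)] = sec²(u)·u' where u = 5x
u' = 5

Answer: 5·sec²(5x)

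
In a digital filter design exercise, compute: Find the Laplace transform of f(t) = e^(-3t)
L{e^(at)}=1/(s-a)
L{e^(-3t)}=1/(s+3)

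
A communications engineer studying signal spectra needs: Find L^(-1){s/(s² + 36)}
L^(-1){s/(s²+w²)}=cos(wt)
Here w=6

Answer: cos(6t)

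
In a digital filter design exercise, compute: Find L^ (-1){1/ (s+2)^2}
L^(-1){1/(s-a)^n} = t^(n-1)·e^(at)/(n-1)!
Here a = -2, n = 2: t^1·e^(-2t)/1

Answer: t·e^(-2t)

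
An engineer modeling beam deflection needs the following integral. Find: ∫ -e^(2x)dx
Since d/dx[e^(2x)]=2e^(2x), we get -1/2 e^(2x) + C

Answer: (-1/2)e^(2x) + C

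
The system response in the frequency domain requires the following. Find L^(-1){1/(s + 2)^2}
L^(-1){1/(s-a)^n}=t^(n-1)·e^(at)/(n-1)!
Here a=-2, n=2: t^1·e^(-2t)/1

Answer: t·e^(-2t)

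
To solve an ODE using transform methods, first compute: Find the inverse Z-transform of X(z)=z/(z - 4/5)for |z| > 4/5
Standard pair: z/(z-a) <-> a^n * u[n] for causal signals
With a = 4/5: x[n] = (4/5)^n * u[n]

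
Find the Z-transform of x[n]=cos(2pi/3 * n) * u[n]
Z{cos(w0*n)*u[n]}=z(z - cos(w0))/(z^2-2z*cos(w0)+1)
With w0=2pi/3: X(z)=z(z - cos(2pi/3))/(z^2-2z*cos(2pi/3)+1)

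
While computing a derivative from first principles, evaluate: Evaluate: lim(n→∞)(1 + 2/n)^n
This is the definition of e^2: lim(1+2/n)^n=e^2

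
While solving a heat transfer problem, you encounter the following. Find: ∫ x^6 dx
Using power rule: ∫ x^6 dx = 1/7 x^7+C = (1/7)x^7+C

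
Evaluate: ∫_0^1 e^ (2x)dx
Antiderivative: (1/2)e^(2x)
Evaluate: (1/2)(e^2 - 1)

Answer: (e^2 - 1)/2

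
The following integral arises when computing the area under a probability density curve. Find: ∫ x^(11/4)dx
Power rule: ∫ x^(11/4) dx=x^(15/4)/(15/4) + C

Answer: (4/15)·x^(15/4) + C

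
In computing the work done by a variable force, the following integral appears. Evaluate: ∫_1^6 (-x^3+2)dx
Step 1: Find antiderivative F(x)=(-1/4)x^4 + 2x
Step 2: F(6) - F(1)=-312 - (7/4)=-1255/4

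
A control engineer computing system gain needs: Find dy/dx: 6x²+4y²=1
Differentiate: 12x+8y·(dy/dx) = 0
dy/dx = -12x/(8y) = -(3/2)·(x/y)

Answer: dy/dx = -(3/2)·(x/y)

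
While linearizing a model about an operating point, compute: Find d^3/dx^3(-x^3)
Apply power rule 3 times:
d^1: -3x^2
d^2: -6x
d^3: -6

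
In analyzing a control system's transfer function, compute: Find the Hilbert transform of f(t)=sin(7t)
The Hilbert transform shifts each frequency component by -pi/2.
H{sin(wt)}=-cos(wt)
With w=7: H{sin(7t)}=-cos(7t)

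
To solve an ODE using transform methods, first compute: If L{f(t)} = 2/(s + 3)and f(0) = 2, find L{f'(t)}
L{f'(t)}=s·F(s) - f(0)=2s/(s + 3) - 2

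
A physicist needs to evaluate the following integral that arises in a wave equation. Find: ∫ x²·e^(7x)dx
Integration by parts twice:
First: u=x², dv=e^(7x) dx => x²e^(7x)/7 - (2/7)∫ xe^(7x) dx
Second (∫ xe^(7x) dx): xe^(7x)/7 - e^(7x)/49
Combining: e^(7x)(x²/7 - 2x/49 + 2/343) + C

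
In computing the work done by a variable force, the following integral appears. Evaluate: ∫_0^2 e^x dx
Antiderivative: e^x
Evaluate: (e^2-1)

Answer: e^2-1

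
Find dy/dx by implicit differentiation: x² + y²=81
Differentiate both sides: 2x+2y·(dy/dx)=0
Solve: dy/dx=-2x/(2y)=-x/y

Answer: dy/dx=-x/y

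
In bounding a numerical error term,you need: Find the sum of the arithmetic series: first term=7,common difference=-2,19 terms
Last term: a_n=7+(19-1)·-2=-29
Sum=n(a_1+a_n)/2=19(7+(-29))/2=-209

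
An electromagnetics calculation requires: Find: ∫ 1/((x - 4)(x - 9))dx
Partial fractions: 1/((x-4)(x-9))=A/(x-4) + B/(x-9)
A=-1/5, B=1/5
∫ [-1/5· 1/(x-4) + 1/5· 1/(x-9)] dx
=(1/5)[ln|x-9| - ln|x-4|] + C

Answer: (1/5)·ln|(x-9)/(x-4)| + C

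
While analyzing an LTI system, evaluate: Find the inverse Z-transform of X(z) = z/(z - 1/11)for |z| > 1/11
Standard pair: z/(z-a) <-> a^n*u[n] for causal signals
With a = 1/11: x[n] = (1/11)^n*u[n]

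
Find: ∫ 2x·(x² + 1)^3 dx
Let u=x²+1, du=2x dx
∫ u^3 du=u^4/4+C

Answer: (x²+1)^4/4+C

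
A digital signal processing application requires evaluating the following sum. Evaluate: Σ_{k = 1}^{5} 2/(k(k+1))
Partial fractions: 2/(k(k + 1))=2/k - 2/(k + 1)
Telescoping sum: 2(1 - 1/6)=2·5/6

Answer: 5/3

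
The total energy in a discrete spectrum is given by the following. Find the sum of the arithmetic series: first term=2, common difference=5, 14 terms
Last term: a_n=2 + (14 - 1)·5=67
Sum=n(a_1 + a_n)/2=14(2 + 67)/2=483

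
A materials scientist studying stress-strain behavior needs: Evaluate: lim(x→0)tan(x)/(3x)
tan(u) ≈ u for small u:
tan(x)/(3x) ≈ x/(3x)=1/3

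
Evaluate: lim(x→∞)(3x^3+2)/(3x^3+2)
Divide numerator and denominator by x^3:
lim (3+2/x^3)/(3+2/x^3) = 1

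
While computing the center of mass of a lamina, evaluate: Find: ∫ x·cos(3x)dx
By parts: u=x, dv=cos(3x) dx
du=dx, v=sin(3x)/3
=x·sin(3x)/3+cos(3x)/3²+C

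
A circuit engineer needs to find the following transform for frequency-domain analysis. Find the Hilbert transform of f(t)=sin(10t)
The Hilbert transform shifts each frequency component by -pi/2.
H{sin(wt)}=-cos(wt)
With w=10: H{sin(10t)}=-cos(10t)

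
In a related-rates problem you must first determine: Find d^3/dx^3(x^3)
Apply power rule 3 times:
d^1: 3x^2
d^2: 6x
d^3: 6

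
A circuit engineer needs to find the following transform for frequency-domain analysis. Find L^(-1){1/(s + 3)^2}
L^(-1){1/(s-a)^n} = t^(n-1)·e^(at)/(n-1)!
Here a = -3, n = 2: t^1·e^(-3t)/1

Answer: t·e^(-3t)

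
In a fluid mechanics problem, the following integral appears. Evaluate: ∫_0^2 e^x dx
Antiderivative: e^x
Evaluate: (e^2 - 1)

Answer: e^2 - 1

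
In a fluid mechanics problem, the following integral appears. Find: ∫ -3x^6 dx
Using power rule: ∫ -3x^6 dx = -3/7 x^7 + C = (-3/7)x^7 + C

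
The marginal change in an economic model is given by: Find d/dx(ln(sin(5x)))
Chain rule: d/dx[ln(u)]=u'/u where u=sin(5x)
u'=5cos(5x)

Answer: (5cos(5x))/(sin(5x))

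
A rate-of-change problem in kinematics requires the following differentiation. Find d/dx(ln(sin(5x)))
Chain rule: d/dx[ln(u)] = u'/u where u = sin(5x)
u' = 5cos(5x)

Answer: (5cos(5x))/(sin(5x))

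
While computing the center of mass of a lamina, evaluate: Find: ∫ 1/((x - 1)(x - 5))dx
Partial fractions: 1/((x-1)(x-5)) = A/(x-1)+B/(x-5)
A = -1/4, B = 1/4
∫ [-1/4· 1/(x-1)+1/4· 1/(x-5)] dx
= (1/4)[ln|x-5| - ln|x-1|]+C

Answer: (1/4)·ln|(x-5)/(x-1)|+C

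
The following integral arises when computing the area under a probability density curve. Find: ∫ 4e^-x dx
Since d/dx[e^-x]=- e^-x, we get -4e^-x+C

Answer: -4e^-x+C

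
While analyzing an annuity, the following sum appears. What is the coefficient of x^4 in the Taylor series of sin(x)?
sin(x) has only odd powers. Coefficient of x^4 = 0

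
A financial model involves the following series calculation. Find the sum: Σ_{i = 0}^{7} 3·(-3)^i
Geometric series: S = a(1 - r^n)/(1 - r)
a = 3, r = -3, n = 8
S = 3(1-6561)/4 = -4920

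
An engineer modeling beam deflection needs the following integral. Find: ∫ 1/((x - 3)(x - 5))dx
Partial fractions: 1/((x-3)(x-5))=A/(x-3) + B/(x-5)
A=-1/2, B=1/2
∫ [-1/2· 1/(x-3) + 1/2· 1/(x-5)] dx
=(1/2)[ln|x-5| - ln|x-3|] + C

Answer: (1/2)·ln|(x-5)/(x-3)| + C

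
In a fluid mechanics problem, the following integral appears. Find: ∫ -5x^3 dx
Using power rule: ∫ -5x^3 dx = -5/4 x^4 + C = (-5/4)x^4 + C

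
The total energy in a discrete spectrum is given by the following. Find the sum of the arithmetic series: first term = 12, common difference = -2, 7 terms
Last term: a_n = 12+(7-1)·-2 = 0
Sum = n(a_1+a_n)/2 = 7(12+0)/2 = 42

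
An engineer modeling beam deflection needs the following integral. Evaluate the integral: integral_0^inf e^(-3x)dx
integral_0^inf e^(-3x) dx = [-1/3*e^(-3x)]_0^inf
= 0 - (-1/3) = 1/3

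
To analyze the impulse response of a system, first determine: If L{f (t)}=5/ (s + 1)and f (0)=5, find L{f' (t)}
L{f'(t)}=s·F(s) - f(0)=5s/(s + 1) - 5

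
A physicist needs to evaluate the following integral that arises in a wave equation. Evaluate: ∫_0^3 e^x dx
Antiderivative: e^x
Evaluate: (e^3-1)

Answer: e^3-1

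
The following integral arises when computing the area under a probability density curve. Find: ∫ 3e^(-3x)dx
Since d/dx[e^(-3x)]=-3e^(-3x), we get -1 e^(-3x)+C

Answer: -e^(-3x)+C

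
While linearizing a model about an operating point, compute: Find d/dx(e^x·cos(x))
Product rule: (fg)'=f'g+fg'
f=e^x, f'=e^x
g=cos(x), g'=-sin(x)

Answer: e^x·cos(x) - e^x·sin(x)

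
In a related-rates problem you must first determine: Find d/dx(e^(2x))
Chain rule: d/dx[e^u]=e^u · u' where u=2x
u'=2

Answer: 2·e^(2x)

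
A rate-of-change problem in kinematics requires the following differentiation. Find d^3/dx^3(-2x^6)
Apply power rule 3 times:
d^1: -12x^5
d^2: -60x^4
d^3: -240x^3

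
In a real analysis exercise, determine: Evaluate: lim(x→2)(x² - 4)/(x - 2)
Factor: (x² - 4)=(x-2)(x+2)
Cancel (x-2): lim(x→2) (x+2)=4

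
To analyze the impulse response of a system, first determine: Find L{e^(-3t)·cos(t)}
First shifting: L{e^(at)f(t)}=F(s-a)
L{cos(t)}=s/(s² + 1)
Shift: (s + 3)/((s + 3)² + 1)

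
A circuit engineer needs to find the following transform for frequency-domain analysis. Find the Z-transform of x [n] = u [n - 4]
Using the time-shift property: Z{u[n-4]} = z^(-4) * z/(z-1)
= z^(-3)/(z-1)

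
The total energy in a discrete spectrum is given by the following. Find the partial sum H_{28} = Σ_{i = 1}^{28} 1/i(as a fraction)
H_28=1 + 1/2 + 1/3 + ... + 1/28
=315404588903/80313433200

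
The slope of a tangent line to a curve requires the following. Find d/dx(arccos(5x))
d/dx[arccos(u)]=-u'/√(1-u²), u=5x, u'=5

Answer: -5/√(1 - 25x²)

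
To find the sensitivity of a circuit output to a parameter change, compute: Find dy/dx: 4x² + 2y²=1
Differentiate: 8x+4y·(dy/dx) = 0
dy/dx = -8x/(4y) = -2·(x/y)

Answer: dy/dx = -2·(x/y)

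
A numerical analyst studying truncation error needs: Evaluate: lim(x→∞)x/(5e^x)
Apply L'Hôpital 1 times (∞/∞ each time):
Eventually get 1!/(5e^x) → 0

Answer: 0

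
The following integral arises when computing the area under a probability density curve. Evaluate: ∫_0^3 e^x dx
Antiderivative: e^x
Evaluate: (e^3-1)

Answer: e^3-1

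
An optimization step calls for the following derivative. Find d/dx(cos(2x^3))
Chain rule: d/dx[cos(u)] = -sin(u)·u' where u = 2x^3
u' = 6x^2

Answer: -6x^2·sin(2x^3)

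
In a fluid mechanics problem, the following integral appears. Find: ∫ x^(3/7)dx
Power rule: ∫ x^(3/7) dx=x^(10/7)/(10/7)+C

Answer: (7/10)·x^(10/7)+C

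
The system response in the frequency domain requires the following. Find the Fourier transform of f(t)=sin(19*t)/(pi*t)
sin(W*t)/(pi*t) = (W/pi)*sinc(W*t/pi) is the impulse response of the ideal low-pass filter with cutoff W (here W = 19).
Its Fourier transform is a rectangular function:
F(omega) = 1 for |omega| < 19, 0 otherwise

Answer: rect(omega/38) [i.e., 1 for |omega| < 19, 0 otherwise]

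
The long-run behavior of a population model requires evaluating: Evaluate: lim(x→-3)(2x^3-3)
Polynomial is continuous, so substitute x = -3:
2·(-3)^3-3 = -57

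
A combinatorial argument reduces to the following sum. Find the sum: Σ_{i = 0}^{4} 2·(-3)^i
Geometric series: S=a(1 - r^n)/(1 - r)
a=2, r=-3, n=5
S=2(1 + 243)/4=122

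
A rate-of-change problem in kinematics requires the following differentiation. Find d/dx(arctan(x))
d/dx[arctan(u)] = u'/(1+u²), u = x, u' = 1

Answer: 1/(1+x²)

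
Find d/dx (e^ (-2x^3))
Chain rule: d/dx[e^u]=e^u · u' where u=-2x^3
u'=-6x^2

Answer: -6x^2·e^(-2x^3)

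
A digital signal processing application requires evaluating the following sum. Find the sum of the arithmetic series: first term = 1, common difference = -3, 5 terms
Last term: a_n = 1 + (5 - 1)·-3 = -11
Sum = n(a_1 + a_n)/2 = 5(1 + (-11))/2 = -25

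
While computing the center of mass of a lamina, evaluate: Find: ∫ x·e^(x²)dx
Let u=x², du=2x dx
∫ (1/2)e^u du=e^u/2+C

Answer: e^(x²)/2+C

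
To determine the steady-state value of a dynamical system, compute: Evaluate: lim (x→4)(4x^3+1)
Polynomial is continuous, so substitute x = 4:
4·4^3+1 = 257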